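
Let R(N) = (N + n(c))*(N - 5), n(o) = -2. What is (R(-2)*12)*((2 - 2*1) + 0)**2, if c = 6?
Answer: 0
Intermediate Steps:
R(N) = (-5 + N)*(-2 + N) (R(N) = (N - 2)*(N - 5) = (-2 + N)*(-5 + N) = (-5 + N)*(-2 + N))
(R(-2)*12)*((2 - 2*1) + 0)**2 = ((10 + (-2)**2 - 7*(-2))*12)*((2 - 2*1) + 0)**2 = ((10 + 4 + 14)*12)*((2 - 2) + 0)**2 = (28*12)*(0 + 0)**2 = 336*0**2 = 336*0 = 0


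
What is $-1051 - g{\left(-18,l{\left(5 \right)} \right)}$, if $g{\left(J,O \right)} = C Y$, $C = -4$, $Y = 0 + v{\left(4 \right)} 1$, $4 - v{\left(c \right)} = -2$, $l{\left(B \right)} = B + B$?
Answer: $-1027$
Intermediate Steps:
$l{\left(B \right)} = 2 B$
$v{\left(c \right)} = 6$ ($v{\left(c \right)} = 4 - -2 = 4 + 2 = 6$)
$Y = 6$ ($Y = 0 + 6 \cdot 1 = 0 + 6 = 6$)
$g{\left(J,O \right)} = -24$ ($g{\left(J,O \right)} = \left(-4\right) 6 = -24$)
$-1051 - g{\left(-18,l{\left(5 \right)} \right)} = -1051 - -24 = -1051 + 24 = -1027$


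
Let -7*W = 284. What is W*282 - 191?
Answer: -81425/7 ≈ -11632.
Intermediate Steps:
W = -284/7 (W = -1/7*284 = -284/7 ≈ -40.571)
W*282 - 191 = -284/7*282 - 191 = -80088/7 - 191 = -81425/7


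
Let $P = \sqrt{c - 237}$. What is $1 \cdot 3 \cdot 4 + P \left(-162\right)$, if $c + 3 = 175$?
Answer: $12 - 162 i \sqrt{65} \approx 12.0 - 1306.1 i$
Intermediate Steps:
$c = 172$ ($c = -3 + 175 = 172$)
$P = i \sqrt{65}$ ($P = \sqrt{172 - 237} = \sqrt{-65} = i \sqrt{65} \approx 8.0623 i$)
$1 \cdot 3 \cdot 4 + P \left(-162\right) = 1 \cdot 3 \cdot 4 + i \sqrt{65} \left(-162\right) = 3 \cdot 4 - 162 i \sqrt{65} = 12 - 162 i \sqrt{65}$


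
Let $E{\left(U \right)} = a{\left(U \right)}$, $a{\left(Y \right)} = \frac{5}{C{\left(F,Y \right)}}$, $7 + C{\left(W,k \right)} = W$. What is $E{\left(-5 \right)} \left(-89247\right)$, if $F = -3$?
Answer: $\frac{89247}{2} \approx 44624.0$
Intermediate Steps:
$C{\left(W,k \right)} = -7 + W$
$a{\left(Y \right)} = - \frac{1}{2}$ ($a{\left(Y \right)} = \frac{5}{-7 - 3} = \frac{5}{-10} = 5 \left(- \frac{1}{10}\right) = - \frac{1}{2}$)
$E{\left(U \right)} = - \frac{1}{2}$
$E{\left(-5 \right)} \left(-89247\right) = \left(- \frac{1}{2}\right) \left(-89247\right) = \frac{89247}{2}$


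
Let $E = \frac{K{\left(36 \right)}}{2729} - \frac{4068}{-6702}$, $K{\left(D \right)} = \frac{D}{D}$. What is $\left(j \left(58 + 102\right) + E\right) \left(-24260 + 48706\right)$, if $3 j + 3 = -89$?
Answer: $- \frac{1096777583947058}{9144879} \approx -1.1993 \cdot 10^{8}$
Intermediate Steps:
$j = - \frac{92}{3}$ ($j = -1 + \frac{1}{3} \left(-89\right) = -1 - \frac{89}{3} = - \frac{92}{3} \approx -30.667$)
$K{\left(D \right)} = 1$
$E = \frac{1851379}{3048293}$ ($E = 1 \cdot \frac{1}{2729} - \frac{4068}{-6702} = 1 \cdot \frac{1}{2729} - - \frac{678}{1117} = \frac{1}{2729} + \frac{678}{1117} = \frac{1851379}{3048293} \approx 0.60735$)
$\left(j \left(58 + 102\right) + E\right) \left(-24260 + 48706\right) = \left(- \frac{92 \left(58 + 102\right)}{3} + \frac{1851379}{3048293}\right) \left(-24260 + 48706\right) = \left(\left(- \frac{92}{3}\right) 160 + \frac{1851379}{3048293}\right) 24446 = \left(- \frac{14720}{3} + \frac{1851379}{3048293}\right) 24446 = \left(- \frac{44865318823}{9144879}\right) 24446 = - \frac{1096777583947058}{9144879}$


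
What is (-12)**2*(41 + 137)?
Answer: 25632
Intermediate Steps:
(-12)**2*(41 + 137) = 144*178 = 25632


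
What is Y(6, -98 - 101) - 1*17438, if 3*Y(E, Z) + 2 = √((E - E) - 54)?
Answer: -52316/3 + I*√6 ≈ -17439.0 + 2.4495*I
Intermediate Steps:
Y(E, Z) = -⅔ + I*√6 (Y(E, Z) = -⅔ + √((E - E) - 54)/3 = -⅔ + √(0 - 54)/3 = -⅔ + √(-54)/3 = -⅔ + (3*I*√6)/3 = -⅔ + I*√6)
Y(6, -98 - 101) - 1*17438 = (-⅔ + I*√6) - 1*17438 = (-⅔ + I*√6) - 17438 = -52316/3 + I*√6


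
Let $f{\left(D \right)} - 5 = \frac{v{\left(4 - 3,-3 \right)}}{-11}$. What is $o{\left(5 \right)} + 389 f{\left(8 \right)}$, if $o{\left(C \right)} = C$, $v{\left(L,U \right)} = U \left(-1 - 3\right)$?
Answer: $\frac{16782}{11} \approx 1525.6$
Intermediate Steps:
$v{\left(L,U \right)} = - 4 U$ ($v{\left(L,U \right)} = U \left(-4\right) = - 4 U$)
$f{\left(D \right)} = \frac{43}{11}$ ($f{\left(D \right)} = 5 + \frac{\left(-4\right) \left(-3\right)}{-11} = 5 + 12 \left(- \frac{1}{11}\right) = 5 - \frac{12}{11} = \frac{43}{11}$)
$o{\left(5 \right)} + 389 f{\left(8 \right)} = 5 + 389 \cdot \frac{43}{11} = 5 + \frac{16727}{11} = \frac{16782}{11}$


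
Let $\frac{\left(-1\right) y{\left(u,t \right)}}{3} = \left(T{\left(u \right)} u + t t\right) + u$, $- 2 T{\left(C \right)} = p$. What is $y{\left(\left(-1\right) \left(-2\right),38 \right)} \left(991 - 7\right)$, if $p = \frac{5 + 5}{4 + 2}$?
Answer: $-4263672$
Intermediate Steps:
$p = \frac{5}{3}$ ($p = \frac{10}{6} = 10 \cdot \frac{1}{6} = \frac{5}{3} \approx 1.6667$)
$T{\left(C \right)} = - \frac{5}{6}$ ($T{\left(C \right)} = \left(- \frac{1}{2}\right) \frac{5}{3} = - \frac{5}{6}$)
$y{\left(u,t \right)} = - 3 t^{2} - \frac{u}{2}$ ($y{\left(u,t \right)} = - 3 \left(\left(- \frac{5 u}{6} + t t\right) + u\right) = - 3 \left(\left(- \frac{5 u}{6} + t^{2}\right) + u\right) = - 3 \left(\left(t^{2} - \frac{5 u}{6}\right) + u\right) = - 3 \left(t^{2} + \frac{u}{6}\right) = - 3 t^{2} - \frac{u}{2}$)
$y{\left(\left(-1\right) \left(-2\right),38 \right)} \left(991 - 7\right) = \left(- 3 \cdot 38^{2} - \frac{\left(-1\right) \left(-2\right)}{2}\right) \left(991 - 7\right) = \left(\left(-3\right) 1444 - 1\right) 984 = \left(-4332 - 1\right) 984 = \left(-4333\right) 984 = -4263672$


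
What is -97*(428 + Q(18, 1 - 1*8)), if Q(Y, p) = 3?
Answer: -41807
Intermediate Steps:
-97*(428 + Q(18, 1 - 1*8)) = -97*(428 + 3) = -97*431 = -41807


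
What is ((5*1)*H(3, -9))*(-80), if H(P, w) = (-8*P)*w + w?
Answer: -82800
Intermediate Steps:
H(P, w) = w - 8*P*w (H(P, w) = -8*P*w + w = w - 8*P*w)
((5*1)*H(3, -9))*(-80) = ((5*1)*(-9*(1 - 8*3)))*(-80) = (5*(-9*(1 - 24)))*(-80) = (5*(-9*(-23)))*(-80) = (5*207)*(-80) = 1035*(-80) = -82800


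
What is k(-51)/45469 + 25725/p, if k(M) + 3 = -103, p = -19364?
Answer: -1171742609/880461716 ≈ -1.3308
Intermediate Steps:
k(M) = -106 (k(M) = -3 - 103 = -106)
k(-51)/45469 + 25725/p = -106/45469 + 25725/(-19364) = -106*1/45469 + 25725*(-1/19364) = -106/45469 - 25725/19364 = -1171742609/880461716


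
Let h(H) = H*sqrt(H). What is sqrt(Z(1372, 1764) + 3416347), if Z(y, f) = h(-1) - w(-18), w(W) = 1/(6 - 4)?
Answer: sqrt(13665386 - 4*I)/2 ≈ 1848.3 - 0.00027051*I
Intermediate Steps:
w(W) = 1/2
h(H) = H**(3/2)
Z(y, f) = -1/2 - I (Z(y, f) = (-1)**(3/2) - 1*1/2 = -I - 1/2 = -1/2 - I)
sqrt(Z(1372, 1764) + 3416347) = sqrt((-1/2 - I) + 3416347) = sqrt(6832693/2 - I)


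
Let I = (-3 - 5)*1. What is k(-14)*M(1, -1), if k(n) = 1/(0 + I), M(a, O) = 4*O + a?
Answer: 3/8 ≈ 0.37500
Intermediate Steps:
M(a, O) = a + 4*O
I = -8 (I = -8*1 = -8)
k(n) = -⅛ (k(n) = 1/(0 - 8) = 1/(-8) = -⅛)
k(-14)*M(1, -1) = -(1 + 4*(-1))/8 = -(1 - 4)/8 = -⅛*(-3) = 3/8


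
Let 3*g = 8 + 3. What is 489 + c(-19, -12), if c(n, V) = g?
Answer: 1478/3 ≈ 492.67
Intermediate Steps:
g = 11/3 (g = (8 + 3)/3 = (⅓)*11 = 11/3 ≈ 3.6667)
c(n, V) = 11/3
489 + c(-19, -12) = 489 + 11/3 = 1478/3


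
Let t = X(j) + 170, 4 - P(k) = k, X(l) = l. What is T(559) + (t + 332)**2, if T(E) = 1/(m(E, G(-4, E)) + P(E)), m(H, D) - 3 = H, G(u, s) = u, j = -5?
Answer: 1729064/7 ≈ 2.4701e+5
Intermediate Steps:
m(H, D) = 3 + H
P(k) = 4 - k
T(E) = 1/7 (T(E) = 1/((3 + E) + (4 - E)) = 1/7)
t = 165 (t = -5 + 170 = 165)
T(559) + (t + 332)**2 = 1/7 + (165 + 332)**2 = 1/7 + 497**2 = 1/7 + 247009 = 1729064/7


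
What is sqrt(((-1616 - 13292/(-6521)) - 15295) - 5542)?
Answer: 9*I*sqrt(11786322761)/6521 ≈ 149.84*I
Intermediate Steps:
sqrt(((-1616 - 13292/(-6521)) - 15295) - 5542) = sqrt(((-1616 - 13292*(-1/6521)) - 15295) - 5542) = sqrt(((-1616 + 13292/6521) - 15295) - 5542) = sqrt((-10524644/6521 - 15295) - 5542) = sqrt(-110263339/6521 - 5542) = sqrt(-146402721/6521) = 9*I*sqrt(11786322761)/6521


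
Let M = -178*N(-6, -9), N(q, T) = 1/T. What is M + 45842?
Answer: 412756/9 ≈ 45862.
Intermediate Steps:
M = 178/9 (M = -178/(-9) = -178*(-1/9) = 178/9 ≈ 19.778)
M + 45842 = 178/9 + 45842 = 412756/9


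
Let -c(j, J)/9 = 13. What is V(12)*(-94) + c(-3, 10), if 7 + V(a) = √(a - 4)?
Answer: 541 - 188*√2 ≈ 275.13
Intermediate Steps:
c(j, J) = -117 (c(j, J) = -9*13 = -117)
V(a) = -7 + √(-4 + a) (V(a) = -7 + √(a - 4) = -7 + √(-4 + a))
V(12)*(-94) + c(-3, 10) = (-7 + √(-4 + 12))*(-94) - 117 = (-7 + √8)*(-94) - 117 = (-7 + 2*√2)*(-94) - 117 = (658 - 188*√2) - 117 = 541 - 188*√2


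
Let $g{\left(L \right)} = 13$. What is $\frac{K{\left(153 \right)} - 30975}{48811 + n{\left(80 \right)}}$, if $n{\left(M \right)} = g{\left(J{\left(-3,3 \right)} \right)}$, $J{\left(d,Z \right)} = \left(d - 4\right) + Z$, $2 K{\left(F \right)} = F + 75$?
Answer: $- \frac{30861}{48824} \approx -0.63209$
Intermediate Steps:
$K{\left(F \right)} = \frac{75}{2} + \frac{F}{2}$ ($K{\left(F \right)} = \frac{F + 75}{2} = \frac{75 + F}{2} = \frac{75}{2} + \frac{F}{2}$)
$J{\left(d,Z \right)} = -4 + Z + d$ ($J{\left(d,Z \right)} = \left(-4 + d\right) + Z = -4 + Z + d$)
$n{\left(M \right)} = 13$
$\frac{K{\left(153 \right)} - 30975}{48811 + n{\left(80 \right)}} = \frac{\left(\frac{75}{2} + \frac{1}{2} \cdot 153\right) - 30975}{48811 + 13} = \frac{\left(\frac{75}{2} + \frac{153}{2}\right) - 30975}{48824} = \left(114 - 30975\right) \frac{1}{48824} = \left(-30861\right) \frac{1}{48824} = - \frac{30861}{48824}$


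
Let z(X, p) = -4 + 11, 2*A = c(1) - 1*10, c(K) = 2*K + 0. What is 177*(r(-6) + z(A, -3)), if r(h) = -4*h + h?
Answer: 4425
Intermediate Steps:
c(K) = 2*K
r(h) = -3*h
A = -4 (A = (2*1 - 1*10)/2 = (2 - 10)/2 = (½)*(-8) = -4)
z(X, p) = 7
177*(r(-6) + z(A, -3)) = 177*(-3*(-6) + 7) = 177*(18 + 7) = 177*25 = 4425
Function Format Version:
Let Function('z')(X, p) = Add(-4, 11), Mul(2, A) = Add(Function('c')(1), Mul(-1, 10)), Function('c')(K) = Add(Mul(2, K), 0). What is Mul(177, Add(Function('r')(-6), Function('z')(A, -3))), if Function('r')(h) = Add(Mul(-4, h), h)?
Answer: 4425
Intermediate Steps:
Function('c')(K) = Mul(2, K)
Function('r')(h) = Mul(-3, h)
A = -4 (A = Mul(Rational(1, 2), Add(Mul(2, 1), Mul(-1, 10))) = Mul(Rational(1, 2), Add(2, -10)) = Mul(Rational(1, 2), -8) = -4)
Function('z')(X, p) = 7
Mul(177, Add(Function('r')(-6), Function('z')(A, -3))) = Mul(177, Add(Mul(-3, -6), 7)) = Mul(177, Add(18, 7)) = Mul(177, 25) = 4425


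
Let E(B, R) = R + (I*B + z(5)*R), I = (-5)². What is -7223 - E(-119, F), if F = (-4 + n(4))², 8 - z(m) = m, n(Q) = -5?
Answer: -4572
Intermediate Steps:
z(m) = 8 - m
I = 25
F = 81 (F = (-4 - 5)² = (-9)² = 81)
E(B, R) = 4*R + 25*B (E(B, R) = R + (25*B + (8 - 1*5)*R) = R + (25*B + (8 - 5)*R) = R + (25*B + 3*R) = R + (3*R + 25*B) = 4*R + 25*B)
-7223 - E(-119, F) = -7223 - (4*81 + 25*(-119)) = -7223 - (324 - 2975) = -7223 - 1*(-2651) = -7223 + 2651 = -4572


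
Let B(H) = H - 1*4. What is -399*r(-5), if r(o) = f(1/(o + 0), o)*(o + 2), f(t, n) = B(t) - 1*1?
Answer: -31122/5 ≈ -6224.4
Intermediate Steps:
B(H) = -4 + H (B(H) = H - 4 = -4 + H)
f(t, n) = -5 + t (f(t, n) = (-4 + t) - 1*1 = (-4 + t) - 1 = -5 + t)
r(o) = (-5 + 1/o)*(2 + o) (r(o) = (-5 + 1/(o + 0))*(o + 2) = (-5 + 1/o)*(2 + o))
-399*r(-5) = -399*(-9 - 5*(-5) + 2/(-5)) = -399*(-9 + 25 + 2*(-⅕)) = -399*(-9 + 25 - ⅖) = -399*78/5 = -31122/5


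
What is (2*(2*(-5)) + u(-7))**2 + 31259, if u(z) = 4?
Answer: 31515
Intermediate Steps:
(2*(2*(-5)) + u(-7))**2 + 31259 = (2*(2*(-5)) + 4)**2 + 31259 = (2*(-10) + 4)**2 + 31259 = (-20 + 4)**2 + 31259 = (-16)**2 + 31259 = 256 + 31259 = 31515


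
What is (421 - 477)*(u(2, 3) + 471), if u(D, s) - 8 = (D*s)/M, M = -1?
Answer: -26488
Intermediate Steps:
u(D, s) = 8 - D*s (u(D, s) = 8 + (D*s)/(-1) = 8 + (D*s)*(-1) = 8 - D*s)
(421 - 477)*(u(2, 3) + 471) = (421 - 477)*((8 - 1*2*3) + 471) = -56*((8 - 6) + 471) = -56*(2 + 471) = -56*473 = -26488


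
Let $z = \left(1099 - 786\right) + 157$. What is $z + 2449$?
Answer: $2919$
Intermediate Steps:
$z = 470$ ($z = 313 + 157 = 470$)
$z + 2449 = 470 + 2449 = 2919$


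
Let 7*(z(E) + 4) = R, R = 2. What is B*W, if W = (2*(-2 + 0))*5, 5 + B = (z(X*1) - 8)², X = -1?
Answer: -129580/49 ≈ -2644.5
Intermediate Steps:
z(E) = -26/7 (z(E) = -4 + (⅐)*2 = -4 + 2/7 = -26/7)
B = 6479/49 (B = -5 + (-26/7 - 8)² = -5 + (-82/7)² = -5 + 6724/49 = 6479/49 ≈ 132.22)
W = -20 (W = (2*(-2))*5 = -4*5 = -20)
B*W = (6479/49)*(-20) = -129580/49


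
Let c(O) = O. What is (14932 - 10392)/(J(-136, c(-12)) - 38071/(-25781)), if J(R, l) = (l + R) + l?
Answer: -117045740/4086889 ≈ -28.639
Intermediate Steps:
J(R, l) = R + 2*l (J(R, l) = (R + l) + l = R + 2*l)
(14932 - 10392)/(J(-136, c(-12)) - 38071/(-25781)) = (14932 - 10392)/((-136 + 2*(-12)) - 38071/(-25781)) = 4540/((-136 - 24) - 38071*(-1/25781)) = 4540/(-160 + 38071/25781) = 4540/(-4086889/25781) = 4540*(-25781/4086889) = -117045740/4086889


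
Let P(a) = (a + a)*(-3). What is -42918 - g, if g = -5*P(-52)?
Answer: -41358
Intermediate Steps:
P(a) = -6*a (P(a) = (2*a)*(-3) = -6*a)
g = -1560 (g = -(-30)*(-52) = -5*312 = -1560)
-42918 - g = -42918 - 1*(-1560) = -42918 + 1560 = -41358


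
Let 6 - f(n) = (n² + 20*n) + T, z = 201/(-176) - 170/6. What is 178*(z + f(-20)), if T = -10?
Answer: -633235/264 ≈ -2398.6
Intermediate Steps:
z = -15563/528 (z = 201*(-1/176) - 170*⅙ = -201/176 - 85/3 = -15563/528 ≈ -29.475)
f(n) = 16 - n² - 20*n (f(n) = 6 - ((n² + 20*n) - 10) = 6 - (-10 + n² + 20*n) = 6 + (10 - n² - 20*n) = 16 - n² - 20*n)
178*(z + f(-20)) = 178*(-15563/528 + (16 - 1*(-20)² - 20*(-20))) = 178*(-15563/528 + (16 - 1*400 + 400)) = 178*(-15563/528 + (16 - 400 + 400)) = 178*(-15563/528 + 16) = 178*(-7115/528) = -633235/264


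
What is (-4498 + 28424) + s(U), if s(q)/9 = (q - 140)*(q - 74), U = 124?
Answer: 16726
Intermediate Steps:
s(q) = 9*(-140 + q)*(-74 + q) (s(q) = 9*((q - 140)*(q - 74)) = 9*((-140 + q)*(-74 + q)) = 9*(-140 + q)*(-74 + q))
(-4498 + 28424) + s(U) = (-4498 + 28424) + (93240 - 1926*124 + 9*124²) = 23926 + (93240 - 238824 + 9*15376) = 23926 + (93240 - 238824 + 138384) = 23926 - 7200 = 16726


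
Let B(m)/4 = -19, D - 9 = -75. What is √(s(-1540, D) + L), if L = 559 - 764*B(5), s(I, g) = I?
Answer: √57083 ≈ 238.92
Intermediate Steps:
D = -66 (D = 9 - 75 = -66)
B(m) = -76 (B(m) = 4*(-19) = -76)
L = 58623 (L = 559 - 764*(-76) = 559 + 58064 = 58623)
√(s(-1540, D) + L) = √(-1540 + 58623) = √57083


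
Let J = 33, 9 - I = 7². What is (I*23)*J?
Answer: -30360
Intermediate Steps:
I = -40 (I = 9 - 1*7² = 9 - 1*49 = 9 - 49 = -40)
(I*23)*J = -40*23*33 = -920*33 = -30360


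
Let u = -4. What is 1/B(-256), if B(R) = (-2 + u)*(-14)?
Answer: 1/84 ≈ 0.011905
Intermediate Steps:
B(R) = 84 (B(R) = (-2 - 4)*(-14) = -6*(-14) = 84)
1/B(-256) = 1/84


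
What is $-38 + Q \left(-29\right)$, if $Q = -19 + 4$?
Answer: $397$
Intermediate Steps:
$Q = -15$
$-38 + Q \left(-29\right) = -38 - -435 = -38 + 435 = 397$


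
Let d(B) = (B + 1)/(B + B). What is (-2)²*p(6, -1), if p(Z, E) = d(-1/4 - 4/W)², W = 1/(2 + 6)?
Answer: 15625/16641 ≈ 0.93895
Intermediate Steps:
W = ⅛ (W = 1/8 = ⅛ ≈ 0.12500)
d(B) = (1 + B)/(2*B) (d(B) = (1 + B)/((2*B)) = (1 + B)*(1/(2*B)) = (1 + B)/(2*B))
p(Z, E) = 15625/66564 (p(Z, E) = ((1 + (-1/4 - 4/⅛))/(2*(-1/4 - 4/⅛)))² = ((1 + (-1*¼ - 4*8))/(2*(-1*¼ - 4*8)))² = ((1 + (-¼ - 32))/(2*(-¼ - 32)))² = ((1 - 129/4)/(2*(-129/4)))² = ((½)*(-4/129)*(-125/4))² = (125/258)² = 15625/66564)
(-2)²*p(6, -1) = (-2)²*(15625/66564) = 4*(15625/66564) = 15625/16641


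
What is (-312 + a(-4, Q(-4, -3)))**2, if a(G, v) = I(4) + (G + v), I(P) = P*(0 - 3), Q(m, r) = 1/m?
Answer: 1723969/16 ≈ 1.0775e+5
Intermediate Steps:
I(P) = -3*P (I(P) = P*(-3) = -3*P)
a(G, v) = -12 + G + v (a(G, v) = -3*4 + (G + v) = -12 + (G + v) = -12 + G + v)
(-312 + a(-4, Q(-4, -3)))**2 = (-312 + (-12 - 4 + 1/(-4)))**2 = (-312 + (-12 - 4 - 1/4))**2 = (-312 - 65/4)**2 = (-1313/4)**2 = 1723969/16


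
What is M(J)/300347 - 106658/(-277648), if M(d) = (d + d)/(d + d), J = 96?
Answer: 16017343987/41695371928 ≈ 0.38415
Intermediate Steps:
M(d) = 1 (M(d) = (2*d)/((2*d)) = (2*d)*(1/(2*d)) = 1)
M(J)/300347 - 106658/(-277648) = 1/300347 - 106658/(-277648) = 1*(1/300347) - 106658*(-1/277648) = 1/300347 + 53329/138824 = 16017343987/41695371928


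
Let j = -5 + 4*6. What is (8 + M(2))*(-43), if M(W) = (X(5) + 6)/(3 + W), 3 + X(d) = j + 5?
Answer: -2881/5 ≈ -576.20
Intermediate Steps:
j = 19 (j = -5 + 24 = 19)
X(d) = 21 (X(d) = -3 + (19 + 5) = -3 + 24 = 21)
M(W) = 27/(3 + W) (M(W) = (21 + 6)/(3 + W) = 27/(3 + W))
(8 + M(2))*(-43) = (8 + 27/(3 + 2))*(-43) = (8 + 27/5)*(-43) = (67/5)*(-43) = -2881/5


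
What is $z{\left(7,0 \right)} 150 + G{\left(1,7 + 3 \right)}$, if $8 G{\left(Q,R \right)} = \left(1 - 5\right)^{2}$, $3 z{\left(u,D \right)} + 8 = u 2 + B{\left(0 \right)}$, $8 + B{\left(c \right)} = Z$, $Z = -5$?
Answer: $-348$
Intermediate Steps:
$B{\left(c \right)} = -13$ ($B{\left(c \right)} = -8 - 5 = -13$)
$z{\left(u,D \right)} = -7 + \frac{2 u}{3}$ ($z{\left(u,D \right)} = - \frac{8}{3} + \frac{u 2 - 13}{3} = - \frac{8}{3} + \frac{2 u - 13}{3} = - \frac{8}{3} + \frac{-13 + 2 u}{3} = - \frac{8}{3} + \left(- \frac{13}{3} + \frac{2 u}{3}\right) = -7 + \frac{2 u}{3}$)
$G{\left(Q,R \right)} = 2$ ($G{\left(Q,R \right)} = \frac{\left(1 - 5\right)^{2}}{8} = \frac{\left(-4\right)^{2}}{8} = \frac{1}{8} \cdot 16 = 2$)
$z{\left(7,0 \right)} 150 + G{\left(1,7 + 3 \right)} = \left(-7 + \frac{2}{3} \cdot 7\right) 150 + 2 = \left(-7 + \frac{14}{3}\right) 150 + 2 = \left(- \frac{7}{3}\right) 150 + 2 = -350 + 2 = -348$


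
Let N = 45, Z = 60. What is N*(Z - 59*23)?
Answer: -58365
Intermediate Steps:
N*(Z - 59*23) = 45*(60 - 59*23) = 45*(60 - 1357) = 45*(-1297) = -58365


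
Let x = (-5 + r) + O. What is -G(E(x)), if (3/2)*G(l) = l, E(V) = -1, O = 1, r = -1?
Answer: 2/3 ≈ 0.66667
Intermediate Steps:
x = -5 (x = (-5 - 1) + 1 = -6 + 1 = -5)
G(l) = 2*l/3
-G(E(x)) = -2*(-1)/3 = -1*(-2/3) = 2/3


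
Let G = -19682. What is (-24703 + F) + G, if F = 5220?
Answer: -39165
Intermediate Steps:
(-24703 + F) + G = (-24703 + 5220) - 19682 = -19483 - 19682 = -39165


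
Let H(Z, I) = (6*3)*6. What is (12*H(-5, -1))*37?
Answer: 47952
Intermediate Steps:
H(Z, I) = 108 (H(Z, I) = 18*6 = 108)
(12*H(-5, -1))*37 = (12*108)*37 = 1296*37 = 47952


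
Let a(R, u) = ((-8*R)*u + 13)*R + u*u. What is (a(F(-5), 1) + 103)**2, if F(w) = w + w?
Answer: 682276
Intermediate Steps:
F(w) = 2*w
a(R, u) = u**2 + R*(13 - 8*R*u) (a(R, u) = (-8*R*u + 13)*R + u**2 = (13 - 8*R*u)*R + u**2 = R*(13 - 8*R*u) + u**2 = u**2 + R*(13 - 8*R*u))
(a(F(-5), 1) + 103)**2 = ((1**2 + 13*(2*(-5)) - 8*1*(2*(-5))**2) + 103)**2 = ((1 + 13*(-10) - 8*1*(-10)**2) + 103)**2 = ((1 - 130 - 8*1*100) + 103)**2 = ((1 - 130 - 800) + 103)**2 = (-929 + 103)**2 = (-826)**2 = 682276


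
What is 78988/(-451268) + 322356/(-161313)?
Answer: -13184228221/6066282907 ≈ -2.1734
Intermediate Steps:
78988/(-451268) + 322356/(-161313) = 78988*(-1/451268) + 322356*(-1/161313) = -19747/112817 - 107452/53771 = -13184228221/6066282907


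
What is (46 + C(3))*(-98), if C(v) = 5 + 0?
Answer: -4998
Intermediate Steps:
C(v) = 5
(46 + C(3))*(-98) = (46 + 5)*(-98) = 51*(-98) = -4998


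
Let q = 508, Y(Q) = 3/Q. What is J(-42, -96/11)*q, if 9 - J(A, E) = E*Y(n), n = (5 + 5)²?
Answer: 1293876/275 ≈ 4705.0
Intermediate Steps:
n = 100 (n = 10² = 100)
J(A, E) = 9 - 3*E/100 (J(A, E) = 9 - E*3/100 = 9 - 3*E/100)
J(-42, -96/11)*q = (9 - (-72)/(25*11))*508 = (9 - 3/100*(-96/11))*508 = (9 + 72/275)*508 = (2547/275)*508 = 1293876/275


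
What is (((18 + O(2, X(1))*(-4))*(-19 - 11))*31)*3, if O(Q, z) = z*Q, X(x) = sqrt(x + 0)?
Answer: -27900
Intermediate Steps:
X(x) = sqrt(x)
O(Q, z) = Q*z
(((18 + O(2, X(1))*(-4))*(-19 - 11))*31)*3 = (((18 + (2*sqrt(1))*(-4))*(-19 - 11))*31)*3 = (((18 + (2*1)*(-4))*(-30))*31)*3 = (((18 + 2*(-4))*(-30))*31)*3 = (((18 - 8)*(-30))*31)*3 = ((10*(-30))*31)*3 = -300*31*3 = -9300*3 = -27900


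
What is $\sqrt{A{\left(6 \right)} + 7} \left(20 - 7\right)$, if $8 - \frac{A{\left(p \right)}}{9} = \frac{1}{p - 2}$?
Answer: $\frac{13 \sqrt{307}}{2} \approx 113.89$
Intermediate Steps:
$A{\left(p \right)} = 72 - \frac{9}{-2 + p}$ ($A{\left(p \right)} = 72 - \frac{9}{p - 2} = 72 - \frac{9}{-2 + p}$)
$\sqrt{A{\left(6 \right)} + 7} \left(20 - 7\right) = \sqrt{\frac{9 \left(-17 + 8 \cdot 6\right)}{-2 + 6} + 7} \left(20 - 7\right) = \sqrt{\frac{9 \left(-17 + 48\right)}{4} + 7} \cdot 13 = \sqrt{9 \cdot \frac{1}{4} \cdot 31 + 7} \cdot 13 = \sqrt{\frac{279}{4} + 7} \cdot 13 = \sqrt{\frac{307}{4}} \cdot 13 = \frac{\sqrt{307}}{2} \cdot 13 = \frac{13 \sqrt{307}}{2}$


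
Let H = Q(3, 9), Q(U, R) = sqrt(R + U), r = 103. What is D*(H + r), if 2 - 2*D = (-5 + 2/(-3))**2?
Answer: -27913/18 - 271*sqrt(3)/9 ≈ -1602.9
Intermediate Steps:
H = 2*sqrt(3) (H = sqrt(9 + 3) = sqrt(12) = 2*sqrt(3) ≈ 3.4641)
D = -271/18 (D = 1 - (-5 + 2/(-3))**2/2 = 1 - (-5 + 2*(-1/3))**2/2 = 1 - (-5 - 2/3)**2/2 = 1 - (-17/3)**2/2 = 1 - 1/2*289/9 = 1 - 289/18 = -271/18 ≈ -15.056)
D*(H + r) = -271*(2*sqrt(3) + 103)/18 = -271*(103 + 2*sqrt(3))/18 = -27913/18 - 271*sqrt(3)/9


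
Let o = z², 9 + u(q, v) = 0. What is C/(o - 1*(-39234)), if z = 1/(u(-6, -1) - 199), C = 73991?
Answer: 3201146624/1697419777 ≈ 1.8859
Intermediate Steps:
u(q, v) = -9 (u(q, v) = -9 + 0 = -9)
z = -1/208 (z = 1/(-9 - 199) = 1/(-208) = -1/208 ≈ -0.0048077)
o = 1/43264 (o = (-1/208)² = 1/43264 ≈ 2.3114e-5)
C/(o - 1*(-39234)) = 73991/(1/43264 - 1*(-39234)) = 73991/(1/43264 + 39234) = 73991/(1697419777/43264) = 73991*(43264/1697419777) = 3201146624/1697419777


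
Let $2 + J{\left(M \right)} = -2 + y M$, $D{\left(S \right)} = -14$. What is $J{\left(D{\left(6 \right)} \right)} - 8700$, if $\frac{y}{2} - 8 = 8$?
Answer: $-9152$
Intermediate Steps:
$y = 32$ ($y = 16 + 2 \cdot 8 = 16 + 16 = 32$)
$J{\left(M \right)} = -4 + 32 M$ ($J{\left(M \right)} = -2 + \left(-2 + 32 M\right) = -4 + 32 M$)
$J{\left(D{\left(6 \right)} \right)} - 8700 = \left(-4 + 32 \left(-14\right)\right) - 8700 = \left(-4 - 448\right) - 8700 = -452 - 8700 = -9152$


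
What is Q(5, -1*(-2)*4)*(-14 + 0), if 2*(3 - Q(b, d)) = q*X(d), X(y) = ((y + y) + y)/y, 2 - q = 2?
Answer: -42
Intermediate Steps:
q = 0 (q = 2 - 1*2 = 2 - 2 = 0)
X(y) = 3 (X(y) = (2*y + y)/y = (3*y)/y = 3)
Q(b, d) = 3 (Q(b, d) = 3 - 0*3 = 3 - 1/2*0 = 3 + 0 = 3)
Q(5, -1*(-2)*4)*(-14 + 0) = 3*(-14 + 0) = 3*(-14) = -42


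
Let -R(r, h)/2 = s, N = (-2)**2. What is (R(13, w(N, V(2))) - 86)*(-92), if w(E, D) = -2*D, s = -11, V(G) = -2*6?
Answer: 5888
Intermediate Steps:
V(G) = -12
N = 4
R(r, h) = 22 (R(r, h) = -2*(-11) = 22)
(R(13, w(N, V(2))) - 86)*(-92) = (22 - 86)*(-92) = -64*(-92) = 5888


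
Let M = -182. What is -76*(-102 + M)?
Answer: 21584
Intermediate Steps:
-76*(-102 + M) = -76*(-102 - 182) = -76*(-284) = 21584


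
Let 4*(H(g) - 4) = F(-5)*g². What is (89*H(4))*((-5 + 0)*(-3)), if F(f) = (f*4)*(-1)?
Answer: 112140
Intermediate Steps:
F(f) = -4*f (F(f) = (4*f)*(-1) = -4*f)
H(g) = 4 + 5*g² (H(g) = 4 + ((-4*(-5))*g²)/4 = 4 + (20*g²)/4 = 4 + 5*g²)
(89*H(4))*((-5 + 0)*(-3)) = (89*(4 + 5*4²))*((-5 + 0)*(-3)) = (89*(4 + 5*16))*(-5*(-3)) = (89*(4 + 80))*15 = (89*84)*15 = 7476*15 = 112140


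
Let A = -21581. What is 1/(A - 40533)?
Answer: -1/62114 ≈ -1.6099e-5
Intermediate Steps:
1/(A - 40533) = 1/(-21581 - 40533) = 1/(-62114) = -1/62114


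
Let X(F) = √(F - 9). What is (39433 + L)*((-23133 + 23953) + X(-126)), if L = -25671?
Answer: 11284840 + 41286*I*√15 ≈ 1.1285e+7 + 1.599e+5*I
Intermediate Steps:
X(F) = √(-9 + F)
(39433 + L)*((-23133 + 23953) + X(-126)) = (39433 - 25671)*((-23133 + 23953) + √(-9 - 126)) = 13762*(820 + √(-135)) = 13762*(820 + 3*I*√15) = 11284840 + 41286*I*√15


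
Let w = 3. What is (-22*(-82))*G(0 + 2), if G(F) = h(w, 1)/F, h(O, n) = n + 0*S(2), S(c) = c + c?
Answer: 902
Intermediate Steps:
S(c) = 2*c
h(O, n) = n (h(O, n) = n + 0*(2*2) = n + 0*4 = n + 0 = n)
G(F) = 1/F
(-22*(-82))*G(0 + 2) = (-22*(-82))/(0 + 2) = 1804/2 = 1804*(½) = 902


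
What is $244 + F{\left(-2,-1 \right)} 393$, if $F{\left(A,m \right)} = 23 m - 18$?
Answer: $-15869$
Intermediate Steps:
$F{\left(A,m \right)} = -18 + 23 m$
$244 + F{\left(-2,-1 \right)} 393 = 244 + \left(-18 + 23 \left(-1\right)\right) 393 = 244 + \left(-18 - 23\right) 393 = 244 - 16113 = -15869$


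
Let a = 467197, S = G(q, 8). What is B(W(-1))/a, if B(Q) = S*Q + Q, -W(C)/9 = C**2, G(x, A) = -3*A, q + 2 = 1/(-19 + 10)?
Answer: 207/467197 ≈ 0.00044307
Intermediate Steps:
q = -19/9 (q = -2 + 1/(-19 + 10) = -2 + 1/(-9) = -2 - 1/9 = -19/9 ≈ -2.1111)
S = -24 (S = -3*8 = -24)
W(C) = -9*C**2
B(Q) = -23*Q (B(Q) = -24*Q + Q = -23*Q)
B(W(-1))/a = -(-207)*(-1)**2/467197 = -(-207)*(1/467197) = -23*(-9)*(1/467197) = 207*(1/467197) = 207/467197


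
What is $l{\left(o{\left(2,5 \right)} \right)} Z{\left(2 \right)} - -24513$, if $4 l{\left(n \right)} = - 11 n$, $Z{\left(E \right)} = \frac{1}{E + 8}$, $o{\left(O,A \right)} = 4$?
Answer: $\frac{245119}{10} \approx 24512.0$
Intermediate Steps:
$Z{\left(E \right)} = \frac{1}{8 + E}$
$l{\left(n \right)} = - \frac{11 n}{4}$ ($l{\left(n \right)} = \frac{\left(-11\right) n}{4} = - \frac{11 n}{4}$)
$l{\left(o{\left(2,5 \right)} \right)} Z{\left(2 \right)} - -24513 = \frac{\left(- \frac{11}{4}\right) 4}{8 + 2} - -24513 = - \frac{11}{10} + 24513 = \frac{245119}{10}$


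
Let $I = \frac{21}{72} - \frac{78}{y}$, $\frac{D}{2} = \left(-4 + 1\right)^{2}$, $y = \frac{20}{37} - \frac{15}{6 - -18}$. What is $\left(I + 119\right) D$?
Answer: $\frac{1877061}{100} \approx 18771.0$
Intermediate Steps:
$y = - \frac{25}{296}$ ($y = 20 \cdot \frac{1}{37} - \frac{15}{6 + 18} = \frac{20}{37} - \frac{15}{24} = \frac{20}{37} - \frac{5}{8} = - \frac{25}{296} \approx -0.084459$)
$D = 18$ ($D = 2 \left(-4 + 1\right)^{2} = 2 \left(-3\right)^{2} = 2 \cdot 9 = 18$)
$I = \frac{554287}{600}$ ($I = \frac{21}{72} - \frac{78}{- \frac{25}{296}} = 21 \cdot \frac{1}{72} - - \frac{23088}{25} = \frac{7}{24} + \frac{23088}{25} = \frac{554287}{600} \approx 923.81$)
$\left(I + 119\right) D = \left(\frac{554287}{600} + 119\right) 18 = \frac{625687}{600} \cdot 18 = \frac{1877061}{100}$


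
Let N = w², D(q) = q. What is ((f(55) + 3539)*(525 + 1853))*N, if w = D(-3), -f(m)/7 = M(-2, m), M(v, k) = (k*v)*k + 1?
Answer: 981966564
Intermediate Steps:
M(v, k) = 1 + v*k² (M(v, k) = v*k² + 1 = 1 + v*k²)
f(m) = -7 + 14*m² (f(m) = -7*(1 - 2*m²) = -7 + 14*m²)
w = -3
N = 9 (N = (-3)² = 9)
((f(55) + 3539)*(525 + 1853))*N = (((-7 + 14*55²) + 3539)*(525 + 1853))*9 = (((-7 + 14*3025) + 3539)*2378)*9 = (((-7 + 42350) + 3539)*2378)*9 = ((42343 + 3539)*2378)*9 = (45882*2378)*9 = 109107396*9 = 981966564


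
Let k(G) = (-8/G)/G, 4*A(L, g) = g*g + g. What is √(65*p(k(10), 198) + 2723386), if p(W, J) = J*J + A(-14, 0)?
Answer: √5271646 ≈ 2296.0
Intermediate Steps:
A(L, g) = g/4 + g²/4 (A(L, g) = (g*g + g)/4 = (g² + g)/4 = (g + g²)/4 = g/4 + g²/4)
k(G) = -8/G²
p(W, J) = J² (p(W, J) = J*J + (¼)*0*(1 + 0) = J² + (¼)*0*1 = J² + 0 = J²)
√(65*p(k(10), 198) + 2723386) = √(65*198² + 2723386) = √(65*39204 + 2723386) = √(2548260 + 2723386) = √5271646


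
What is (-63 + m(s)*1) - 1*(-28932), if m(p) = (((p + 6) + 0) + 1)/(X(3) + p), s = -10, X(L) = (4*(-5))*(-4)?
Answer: 2020827/70 ≈ 28869.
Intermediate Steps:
X(L) = 80 (X(L) = -20*(-4) = 80)
m(p) = (7 + p)/(80 + p) (m(p) = (((p + 6) + 0) + 1)/(80 + p) = (((6 + p) + 0) + 1)/(80 + p) = ((6 + p) + 1)/(80 + p) = (7 + p)/(80 + p))
(-63 + m(s)*1) - 1*(-28932) = (-63 + ((7 - 10)/(80 - 10))*1) - 1*(-28932) = (-63 + (-3/70)*1) + 28932 = (-63 + ((1/70)*(-3))*1) + 28932 = (-63 - 3/70*1) + 28932 = (-63 - 3/70) + 28932 = -4413/70 + 28932 = 2020827/70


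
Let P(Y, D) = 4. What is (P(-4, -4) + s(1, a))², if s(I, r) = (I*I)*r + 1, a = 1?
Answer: 36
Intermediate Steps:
s(I, r) = 1 + r*I² (s(I, r) = I²*r + 1 = r*I² + 1 = 1 + r*I²)
(P(-4, -4) + s(1, a))² = (4 + (1 + 1*1²))² = (4 + (1 + 1*1))² = (4 + (1 + 1))² = (4 + 2)² = 6² = 36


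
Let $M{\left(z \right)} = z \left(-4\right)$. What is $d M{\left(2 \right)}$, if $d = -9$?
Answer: $72$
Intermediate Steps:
$M{\left(z \right)} = - 4 z$
$d M{\left(2 \right)} = - 9 \left(\left(-4\right) 2\right) = \left(-9\right) \left(-8\right) = 72$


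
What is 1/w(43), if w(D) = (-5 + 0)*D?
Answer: -1/215 ≈ -0.0046512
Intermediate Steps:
w(D) = -5*D
1/w(43) = 1/(-5*43) = 1/(-215) = -1/215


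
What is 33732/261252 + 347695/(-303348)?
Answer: -248776171/244599604 ≈ -1.0171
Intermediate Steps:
33732/261252 + 347695/(-303348) = 33732*(1/261252) + 347695*(-1/303348) = 937/7257 - 347695/303348 = -248776171/244599604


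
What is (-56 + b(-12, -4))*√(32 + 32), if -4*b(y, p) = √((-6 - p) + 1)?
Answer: -448 - 2*I ≈ -448.0 - 2.0*I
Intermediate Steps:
b(y, p) = -√(-5 - p)/4 (b(y, p) = -√((-6 - p) + 1)/4 = -√(-5 - p)/4)
(-56 + b(-12, -4))*√(32 + 32) = (-56 - √(-5 - 1*(-4))/4)*√(32 + 32) = (-56 - √(-5 + 4)/4)*√64 = (-56 - I/4)*8 = -448 - 2*I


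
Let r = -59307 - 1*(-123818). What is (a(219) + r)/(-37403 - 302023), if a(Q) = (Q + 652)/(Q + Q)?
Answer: -28256689/148668588 ≈ -0.19006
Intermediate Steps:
r = 64511 (r = -59307 + 123818 = 64511)
a(Q) = (652 + Q)/(2*Q) (a(Q) = (652 + Q)/((2*Q)) = (652 + Q)*(1/(2*Q)) = (652 + Q)/(2*Q))
(a(219) + r)/(-37403 - 302023) = ((½)*(652 + 219)/219 + 64511)/(-37403 - 302023) = ((½)*(1/219)*871 + 64511)/(-339426) = (871/438 + 64511)*(-1/339426) = (28256689/438)*(-1/339426) = -28256689/148668588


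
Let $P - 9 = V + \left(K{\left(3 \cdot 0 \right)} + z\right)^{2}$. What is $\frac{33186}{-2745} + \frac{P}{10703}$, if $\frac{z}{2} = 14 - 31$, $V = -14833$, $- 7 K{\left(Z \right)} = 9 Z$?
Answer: $- \frac{130902806}{9793245} \approx -13.367$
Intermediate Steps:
$K{\left(Z \right)} = - \frac{9 Z}{7}$
$z = -34$ ($z = 2 \left(14 - 31\right) = 2 \left(-17\right) = -34$)
$P = -13668$ ($P = 9 - \left(14833 - \left(- \frac{9 \cdot 3 \cdot 0}{7} - 34\right)^{2}\right) = 9 - \left(14833 - \left(\left(- \frac{9}{7}\right) 0 - 34\right)^{2}\right) = 9 - \left(14833 - \left(0 - 34\right)^{2}\right) = 9 - \left(14833 - \left(-34\right)^{2}\right) = 9 + \left(-14833 + 1156\right) = 9 - 13677 = -13668$)
$\frac{33186}{-2745} + \frac{P}{10703} = \frac{33186}{-2745} - \frac{13668}{10703} = 33186 \left(- \frac{1}{2745}\right) - \frac{13668}{10703} = - \frac{11062}{915} - \frac{13668}{10703} = - \frac{130902806}{9793245}$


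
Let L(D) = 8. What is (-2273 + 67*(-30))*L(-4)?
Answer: -34264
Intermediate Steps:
(-2273 + 67*(-30))*L(-4) = (-2273 + 67*(-30))*8 = (-2273 - 2010)*8 = -4283*8 = -34264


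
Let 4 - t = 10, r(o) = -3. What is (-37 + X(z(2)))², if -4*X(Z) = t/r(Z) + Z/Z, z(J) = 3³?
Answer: 22801/16 ≈ 1425.1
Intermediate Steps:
z(J) = 27
t = -6 (t = 4 - 1*10 = 4 - 10 = -6)
X(Z) = -¾ (X(Z) = -(-6/(-3) + Z/Z)/4 = -(-6*(-⅓) + 1)/4 = -(2 + 1)/4 = -¼*3 = -¾)
(-37 + X(z(2)))² = (-37 - ¾)² = (-151/4)² = 22801/16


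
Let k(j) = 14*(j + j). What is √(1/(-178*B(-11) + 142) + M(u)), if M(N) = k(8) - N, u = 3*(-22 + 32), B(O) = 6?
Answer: √166349418/926 ≈ 13.928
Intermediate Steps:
k(j) = 28*j (k(j) = 14*(2*j) = 28*j)
u = 30 (u = 3*10 = 30)
M(N) = 224 - N (M(N) = 28*8 - N = 224 - N)
√(1/(-178*B(-11) + 142) + M(u)) = √(1/(-178*6 + 142) + (224 - 1*30)) = √(1/(-1068 + 142) + (224 - 30)) = √(1/(-926) + 194) = √(-1/926 + 194) = √(179643/926) = √166349418/926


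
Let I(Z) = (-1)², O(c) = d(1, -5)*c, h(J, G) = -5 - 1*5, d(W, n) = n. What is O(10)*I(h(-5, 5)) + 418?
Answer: 368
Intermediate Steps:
h(J, G) = -10 (h(J, G) = -5 - 5 = -10)
O(c) = -5*c
I(Z) = 1
O(10)*I(h(-5, 5)) + 418 = -5*10*1 + 418 = -50*1 + 418 = -50 + 418 = 368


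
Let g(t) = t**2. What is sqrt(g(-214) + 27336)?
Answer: 2*sqrt(18283) ≈ 270.43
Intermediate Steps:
sqrt(g(-214) + 27336) = sqrt((-214)**2 + 27336) = sqrt(45796 + 27336) = sqrt(73132) = 2*sqrt(18283)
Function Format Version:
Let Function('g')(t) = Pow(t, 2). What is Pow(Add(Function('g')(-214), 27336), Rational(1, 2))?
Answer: Mul(2, Pow(18283, Rational(1, 2))) ≈ 270.43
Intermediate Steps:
Pow(Add(Function('g')(-214), 27336), Rational(1, 2)) = Pow(Add(Pow(-214, 2), 27336), Rational(1, 2)) = Pow(Add(45796, 27336), Rational(1, 2)) = Pow(73132, Rational(1, 2)) = Mul(2, Pow(18283, Rational(1, 2)))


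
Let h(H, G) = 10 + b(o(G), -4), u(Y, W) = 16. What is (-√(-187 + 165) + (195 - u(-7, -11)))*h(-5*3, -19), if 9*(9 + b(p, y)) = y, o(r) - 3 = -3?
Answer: 895/9 - 5*I*√22/9 ≈ 99.444 - 2.6058*I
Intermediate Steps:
o(r) = 0 (o(r) = 3 - 3 = 0)
b(p, y) = -9 + y/9
h(H, G) = 5/9 (h(H, G) = 10 + (-9 + (⅑)*(-4)) = 10 + (-9 - 4/9) = 10 - 85/9 = 5/9)
(-√(-187 + 165) + (195 - u(-7, -11)))*h(-5*3, -19) = (-√(-187 + 165) + (195 - 1*16))*(5/9) = (-√(-22) + (195 - 16))*(5/9) = (-I*√22 + 179)*(5/9) = (179 - I*√22)*(5/9) = 895/9 - 5*I*√22/9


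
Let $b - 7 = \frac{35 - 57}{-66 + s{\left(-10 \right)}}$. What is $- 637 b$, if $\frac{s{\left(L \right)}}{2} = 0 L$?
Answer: $- \frac{14014}{3} \approx -4671.3$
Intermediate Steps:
$s{\left(L \right)} = 0$ ($s{\left(L \right)} = 2 \cdot 0 L = 2 \cdot 0 = 0$)
$b = \frac{22}{3}$ ($b = 7 + \frac{35 - 57}{-66 + 0} = 7 - \frac{22}{-66} = 7 - - \frac{1}{3} = 7 + \frac{1}{3} = \frac{22}{3} \approx 7.3333$)
$- 637 b = \left(-637\right) \frac{22}{3} = - \frac{14014}{3}$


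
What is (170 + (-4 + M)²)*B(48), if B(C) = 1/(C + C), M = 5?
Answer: 57/32 ≈ 1.7813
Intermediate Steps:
B(C) = 1/(2*C)
(170 + (-4 + M)²)*B(48) = (170 + (-4 + 5)²)*((½)/48) = (170 + 1²)*((½)*(1/48)) = (170 + 1)*(1/96) = 171*(1/96) = 57/32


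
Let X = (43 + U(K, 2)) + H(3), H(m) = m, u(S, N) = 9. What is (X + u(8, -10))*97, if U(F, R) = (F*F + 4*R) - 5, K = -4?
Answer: 7178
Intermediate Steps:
U(F, R) = -5 + F² + 4*R (U(F, R) = (F² + 4*R) - 5 = -5 + F² + 4*R)
X = 65 (X = (43 + (-5 + (-4)² + 4*2)) + 3 = (43 + (-5 + 16 + 8)) + 3 = (43 + 19) + 3 = 62 + 3 = 65)
(X + u(8, -10))*97 = (65 + 9)*97 = 74*97 = 7178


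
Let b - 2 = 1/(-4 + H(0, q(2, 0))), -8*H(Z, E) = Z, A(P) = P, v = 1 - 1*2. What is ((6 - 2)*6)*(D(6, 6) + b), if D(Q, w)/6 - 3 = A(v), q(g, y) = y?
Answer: 330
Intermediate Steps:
v = -1 (v = 1 - 2 = -1)
D(Q, w) = 12 (D(Q, w) = 18 + 6*(-1) = 18 - 6 = 12)
H(Z, E) = -Z/8
b = 7/4 (b = 2 + 1/(-4 - ⅛*0) = 2 + 1/(-4 + 0) = 2 + 1/(-4) = 2 - ¼ = 7/4 ≈ 1.7500)
((6 - 2)*6)*(D(6, 6) + b) = ((6 - 2)*6)*(12 + 7/4) = (4*6)*(55/4) = 24*(55/4) = 330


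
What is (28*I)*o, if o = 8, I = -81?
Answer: -18144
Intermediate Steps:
(28*I)*o = (28*(-81))*8 = -2268*8 = -18144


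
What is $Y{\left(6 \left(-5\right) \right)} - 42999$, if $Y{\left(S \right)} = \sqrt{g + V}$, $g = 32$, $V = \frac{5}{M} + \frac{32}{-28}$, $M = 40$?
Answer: $-42999 + \frac{\sqrt{24290}}{28} \approx -42993.0$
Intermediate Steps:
$V = - \frac{57}{56}$ ($V = \frac{5}{40} + \frac{32}{-28} = 5 \cdot \frac{1}{40} + 32 \left(- \frac{1}{28}\right) = \frac{1}{8} - \frac{8}{7} = - \frac{57}{56} \approx -1.0179$)
$Y{\left(S \right)} = \frac{\sqrt{24290}}{28}$ ($Y{\left(S \right)} = \sqrt{32 - \frac{57}{56}} = \sqrt{\frac{1735}{56}} = \frac{\sqrt{24290}}{28}$)
$Y{\left(6 \left(-5\right) \right)} - 42999 = \frac{\sqrt{24290}}{28} - 42999 = -42999 + \frac{\sqrt{24290}}{28}$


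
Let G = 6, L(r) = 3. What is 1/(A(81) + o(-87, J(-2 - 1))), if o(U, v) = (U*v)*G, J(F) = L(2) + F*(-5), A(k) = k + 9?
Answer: -1/9306 ≈ -0.00010746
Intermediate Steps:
A(k) = 9 + k
J(F) = 3 - 5*F (J(F) = 3 + F*(-5) = 3 - 5*F)
o(U, v) = 6*U*v (o(U, v) = (U*v)*6 = 6*U*v)
1/(A(81) + o(-87, J(-2 - 1))) = 1/((9 + 81) + 6*(-87)*(3 - 5*(-2 - 1))) = 1/(90 + 6*(-87)*(3 - 5*(-3))) = 1/(90 + 6*(-87)*(3 + 15)) = 1/(90 + 6*(-87)*18) = 1/(90 - 9396) = 1/(-9306) = -1/9306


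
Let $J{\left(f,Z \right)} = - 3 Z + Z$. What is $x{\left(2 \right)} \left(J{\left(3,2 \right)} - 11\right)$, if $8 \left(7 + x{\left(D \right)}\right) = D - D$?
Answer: $105$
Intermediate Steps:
$x{\left(D \right)} = -7$ ($x{\left(D \right)} = -7 + \frac{D - D}{8} = -7 + \frac{1}{8} \cdot 0 = -7 + 0 = -7$)
$J{\left(f,Z \right)} = - 2 Z$
$x{\left(2 \right)} \left(J{\left(3,2 \right)} - 11\right) = - 7 \left(\left(-2\right) 2 - 11\right) = - 7 \left(-4 - 11\right) = \left(-7\right) \left(-15\right) = 105$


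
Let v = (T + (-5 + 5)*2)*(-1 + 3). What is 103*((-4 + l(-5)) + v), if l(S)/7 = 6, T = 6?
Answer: 5150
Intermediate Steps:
l(S) = 42 (l(S) = 7*6 = 42)
v = 12 (v = (6 + (-5 + 5)*2)*(-1 + 3) = (6 + 0*2)*2 = (6 + 0)*2 = 6*2 = 12)
103*((-4 + l(-5)) + v) = 103*((-4 + 42) + 12) = 103*(38 + 12) = 103*50 = 5150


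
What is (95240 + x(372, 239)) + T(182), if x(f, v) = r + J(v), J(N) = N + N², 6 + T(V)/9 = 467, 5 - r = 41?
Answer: 156713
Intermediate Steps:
r = -36 (r = 5 - 1*41 = 5 - 41 = -36)
T(V) = 4149 (T(V) = -54 + 9*467 = -54 + 4203 = 4149)
x(f, v) = -36 + v*(1 + v)
(95240 + x(372, 239)) + T(182) = (95240 + (-36 + 239*(1 + 239))) + 4149 = (95240 + (-36 + 239*240)) + 4149 = (95240 + (-36 + 57360)) + 4149 = (95240 + 57324) + 4149 = 152564 + 4149 = 156713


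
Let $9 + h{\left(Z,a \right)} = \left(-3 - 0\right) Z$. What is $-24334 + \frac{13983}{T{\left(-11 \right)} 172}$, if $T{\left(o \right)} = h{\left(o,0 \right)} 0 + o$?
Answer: $- \frac{46053911}{1892} \approx -24341.0$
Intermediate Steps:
$h{\left(Z,a \right)} = -9 - 3 Z$ ($h{\left(Z,a \right)} = -9 + \left(-3 - 0\right) Z = -9 + \left(-3 + 0\right) Z = -9 - 3 Z$)
$T{\left(o \right)} = o$ ($T{\left(o \right)} = \left(-9 - 3 o\right) 0 + o = 0 + o = o$)
$-24334 + \frac{13983}{T{\left(-11 \right)} 172} = -24334 + \frac{13983}{\left(-11\right) 172} = -24334 + \frac{13983}{-1892} = -24334 + 13983 \left(- \frac{1}{1892}\right) = -24334 - \frac{13983}{1892} = - \frac{46053911}{1892}$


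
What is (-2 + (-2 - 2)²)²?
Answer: 196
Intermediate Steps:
(-2 + (-2 - 2)²)² = (-2 + (-4)²)² = (-2 + 16)² = 14² = 196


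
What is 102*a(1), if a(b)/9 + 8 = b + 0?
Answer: -6426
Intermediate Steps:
a(b) = -72 + 9*b (a(b) = -72 + 9*(b + 0) = -72 + 9*b)
102*a(1) = 102*(-72 + 9*1) = 102*(-72 + 9) = 102*(-63) = -6426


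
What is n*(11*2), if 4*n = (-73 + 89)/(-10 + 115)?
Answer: 88/105 ≈ 0.83809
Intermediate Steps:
n = 4/105 (n = ((-73 + 89)/(-10 + 115))/4 = (16/105)/4 = (16*(1/105))/4 = (¼)*(16/105) = 4/105 ≈ 0.038095)
n*(11*2) = 4*(11*2)/105 = (4/105)*22 = 88/105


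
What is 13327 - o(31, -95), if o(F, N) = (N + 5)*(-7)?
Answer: 12697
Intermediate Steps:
o(F, N) = -35 - 7*N (o(F, N) = (5 + N)*(-7) = -35 - 7*N)
13327 - o(31, -95) = 13327 - (-35 - 7*(-95)) = 13327 - (-35 + 665) = 13327 - 1*630 = 13327 - 630 = 12697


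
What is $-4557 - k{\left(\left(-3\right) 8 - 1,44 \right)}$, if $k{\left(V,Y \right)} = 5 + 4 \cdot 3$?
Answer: $-4574$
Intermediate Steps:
$k{\left(V,Y \right)} = 17$ ($k{\left(V,Y \right)} = 5 + 12 = 17$)
$-4557 - k{\left(\left(-3\right) 8 - 1,44 \right)} = -4557 - 17 = -4574$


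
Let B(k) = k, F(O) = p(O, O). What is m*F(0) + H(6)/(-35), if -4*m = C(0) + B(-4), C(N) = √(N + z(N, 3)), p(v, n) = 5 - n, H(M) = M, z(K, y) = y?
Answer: 169/35 - 5*√3/4 ≈ 2.6635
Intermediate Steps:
F(O) = 5 - O
C(N) = √(3 + N) (C(N) = √(N + 3) = √(3 + N))
m = 1 - √3/4 (m = -(√(3 + 0) - 4)/4 = -(√3 - 4)/4 = -(-4 + √3)/4 = 1 - √3/4 ≈ 0.56699)
m*F(0) + H(6)/(-35) = (1 - √3/4)*(5 - 1*0) + 6/(-35) = (1 - √3/4)*(5 + 0) + 6*(-1/35) = (1 - √3/4)*5 - 6/35 = (5 - 5*√3/4) - 6/35 = 169/35 - 5*√3/4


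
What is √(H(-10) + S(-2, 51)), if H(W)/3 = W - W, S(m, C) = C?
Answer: √51 ≈ 7.1414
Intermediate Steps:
H(W) = 0 (H(W) = 3*(W - W) = 3*0 = 0)
√(H(-10) + S(-2, 51)) = √(0 + 51) = √51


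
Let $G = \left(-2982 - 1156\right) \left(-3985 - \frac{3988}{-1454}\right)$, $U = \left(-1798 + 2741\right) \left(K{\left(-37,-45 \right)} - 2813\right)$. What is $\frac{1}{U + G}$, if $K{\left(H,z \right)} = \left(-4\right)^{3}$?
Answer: $\frac{727}{10007568941} \approx 7.2645 \cdot 10^{-8}$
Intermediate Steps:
$K{\left(H,z \right)} = -64$
$U = -2713011$ ($U = \left(-1798 + 2741\right) \left(-64 - 2813\right) = 943 \left(-2877\right) = -2713011$)
$G = \frac{11979927938}{727}$ ($G = - 4138 \left(-3985 - - \frac{1994}{727}\right) = - 4138 \left(-3985 + \frac{1994}{727}\right) = \left(-4138\right) \left(- \frac{2895101}{727}\right) = \frac{11979927938}{727} \approx 1.6479 \cdot 10^{7}$)
$\frac{1}{U + G} = \frac{1}{-2713011 + \frac{11979927938}{727}} = \frac{1}{\frac{10007568941}{727}} = \frac{727}{10007568941}$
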